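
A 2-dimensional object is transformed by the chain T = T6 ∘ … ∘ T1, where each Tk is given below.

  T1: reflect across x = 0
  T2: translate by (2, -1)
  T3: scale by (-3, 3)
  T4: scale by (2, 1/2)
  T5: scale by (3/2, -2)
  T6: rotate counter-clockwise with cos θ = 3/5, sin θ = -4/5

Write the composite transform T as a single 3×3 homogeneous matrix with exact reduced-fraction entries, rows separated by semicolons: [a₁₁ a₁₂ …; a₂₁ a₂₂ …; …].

T1 = [-1 0 0; 0 1 0; 0 0 1]
T2·T1 = [-1 0 2; 0 1 -1; 0 0 1]
T3·…·T1 = [3 0 -6; 0 3 -3; 0 0 1]
T4·…·T1 = [6 0 -12; 0 3/2 -3/2; 0 0 1]
T5·…·T1 = [9 0 -18; 0 -3 3; 0 0 1]
T6·…·T1 = [27/5 -12/5 -42/5; -36/5 -9/5 81/5; 0 0 1]

T = [27/5 -12/5 -42/5; -36/5 -9/5 81/5; 0 0 1]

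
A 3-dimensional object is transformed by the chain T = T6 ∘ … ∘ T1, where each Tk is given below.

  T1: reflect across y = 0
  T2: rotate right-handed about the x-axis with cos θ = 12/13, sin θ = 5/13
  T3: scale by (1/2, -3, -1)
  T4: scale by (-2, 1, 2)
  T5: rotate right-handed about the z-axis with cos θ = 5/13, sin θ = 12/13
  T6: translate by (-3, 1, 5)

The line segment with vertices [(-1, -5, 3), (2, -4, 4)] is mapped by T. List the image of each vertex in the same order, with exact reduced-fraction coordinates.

image vertices: (1178/169, -350/169, -57/13), (371/169, -563/169, -71/13)

T1 reflect across y = 0: (-1, -5, 3) → (-1, 5, 3); (2, -4, 4) → (2, 4, 4)
T2 rotate right-handed about the x-axis with cos θ = 12/13, sin θ = 5/13: (-1, 5, 3) → (-1, 45/13, 61/13); (2, 4, 4) → (2, 28/13, 68/13)
T3 scale by (1/2, -3, -1): (-1, 45/13, 61/13) → (-1/2, -135/13, -61/13); (2, 28/13, 68/13) → (1, -84/13, -68/13)
T4 scale by (-2, 1, 2): (-1/2, -135/13, -61/13) → (1, -135/13, -122/13); (1, -84/13, -68/13) → (-2, -84/13, -136/13)
T5 rotate right-handed about the z-axis with cos θ = 5/13, sin θ = 12/13: (1, -135/13, -122/13) → (1685/169, -519/169, -122/13); (-2, -84/13, -136/13) → (878/169, -732/169, -136/13)
T6 translate by (-3, 1, 5): (1685/169, -519/169, -122/13) → (1178/169, -350/169, -57/13); (878/169, -732/169, -136/13) → (371/169, -563/169, -71/13)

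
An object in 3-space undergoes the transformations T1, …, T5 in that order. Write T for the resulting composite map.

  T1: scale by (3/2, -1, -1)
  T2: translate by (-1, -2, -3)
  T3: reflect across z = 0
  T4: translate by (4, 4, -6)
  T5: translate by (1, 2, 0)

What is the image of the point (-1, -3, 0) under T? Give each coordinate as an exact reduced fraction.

T1 scale by (3/2, -1, -1): (-1, -3, 0) → (-3/2, 3, 0)
T2 translate by (-1, -2, -3): (-3/2, 3, 0) → (-5/2, 1, -3)
T3 reflect across z = 0: (-5/2, 1, -3) → (-5/2, 1, 3)
T4 translate by (4, 4, -6): (-5/2, 1, 3) → (3/2, 5, -3)
T5 translate by (1, 2, 0): (3/2, 5, -3) → (5/2, 7, -3)

T(p) = (5/2, 7, -3)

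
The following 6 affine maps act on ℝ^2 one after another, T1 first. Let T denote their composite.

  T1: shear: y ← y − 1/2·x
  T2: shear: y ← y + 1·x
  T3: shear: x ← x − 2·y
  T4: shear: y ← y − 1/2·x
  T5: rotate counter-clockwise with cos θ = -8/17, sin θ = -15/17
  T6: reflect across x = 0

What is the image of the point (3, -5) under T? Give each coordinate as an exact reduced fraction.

T1 shear: y ← y − 1/2·x: (3, -5) → (3, -13/2)
T2 shear: y ← y + 1·x: (3, -13/2) → (3, -7/2)
T3 shear: x ← x − 2·y: (3, -7/2) → (10, -7/2)
T4 shear: y ← y − 1/2·x: (10, -7/2) → (10, -17/2)
T5 rotate counter-clockwise with cos θ = -8/17, sin θ = -15/17: (10, -17/2) → (-415/34, -82/17)
T6 reflect across x = 0: (-415/34, -82/17) → (415/34, -82/17)

T(p) = (415/34, -82/17)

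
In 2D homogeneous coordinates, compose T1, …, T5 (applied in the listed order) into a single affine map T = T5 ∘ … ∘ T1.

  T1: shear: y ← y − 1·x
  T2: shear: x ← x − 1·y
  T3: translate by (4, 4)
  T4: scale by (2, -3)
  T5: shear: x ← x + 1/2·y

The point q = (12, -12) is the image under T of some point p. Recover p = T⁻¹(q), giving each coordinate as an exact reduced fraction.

p = (5, 5)

T1 = [1 0 0; -1 1 0; 0 0 1]
T2·T1 = [2 -1 0; -1 1 0; 0 0 1]
T3·…·T1 = [2 -1 4; -1 1 4; 0 0 1]
T4·…·T1 = [4 -2 8; 3 -3 -12; 0 0 1]
T5·…·T1 = [11/2 -7/2 2; 3 -3 -12; 0 0 1]
det M = -6; M⁻¹ = [1/2 -7/12 -8; 1/2 -11/12 -12; 0 0 1]
M⁻¹ · (12, -12)ᵀ = (5, 5)ᵀ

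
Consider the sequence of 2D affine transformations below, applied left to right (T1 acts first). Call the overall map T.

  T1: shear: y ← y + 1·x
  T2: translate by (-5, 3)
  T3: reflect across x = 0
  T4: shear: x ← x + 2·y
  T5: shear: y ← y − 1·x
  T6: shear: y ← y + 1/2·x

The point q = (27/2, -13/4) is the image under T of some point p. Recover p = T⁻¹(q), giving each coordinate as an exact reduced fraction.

T1 = [1 0 0; 1 1 0; 0 0 1]
T2·T1 = [1 0 -5; 1 1 3; 0 0 1]
T3·…·T1 = [-1 0 5; 1 1 3; 0 0 1]
T4·…·T1 = [1 2 11; 1 1 3; 0 0 1]
T5·…·T1 = [1 2 11; 0 -1 -8; 0 0 1]
T6·…·T1 = [1 2 11; 1/2 0 -5/2; 0 0 1]
det M = -1; M⁻¹ = [0 2 5; 1/2 -1 -8; 0 0 1]
M⁻¹ · (27/2, -13/4)ᵀ = (-3/2, 2)ᵀ

p = (-3/2, 2)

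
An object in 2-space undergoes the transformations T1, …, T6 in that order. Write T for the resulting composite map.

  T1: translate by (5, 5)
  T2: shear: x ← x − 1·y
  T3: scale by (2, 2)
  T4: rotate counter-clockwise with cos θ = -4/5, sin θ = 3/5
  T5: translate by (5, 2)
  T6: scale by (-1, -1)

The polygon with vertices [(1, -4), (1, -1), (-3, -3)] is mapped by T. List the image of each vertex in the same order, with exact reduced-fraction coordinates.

image vertices: (21/5, -32/5), (3, 2), (-13/5, 6/5)

T1 translate by (5, 5): (1, -4) → (6, 1); (1, -1) → (6, 4); (-3, -3) → (2, 2)
T2 shear: x ← x − 1·y: (6, 1) → (5, 1); (6, 4) → (2, 4); (2, 2) → (0, 2)
T3 scale by (2, 2): (5, 1) → (10, 2); (2, 4) → (4, 8); (0, 2) → (0, 4)
T4 rotate counter-clockwise with cos θ = -4/5, sin θ = 3/5: (10, 2) → (-46/5, 22/5); (4, 8) → (-8, -4); (0, 4) → (-12/5, -16/5)
T5 translate by (5, 2): (-46/5, 22/5) → (-21/5, 32/5); (-8, -4) → (-3, -2); (-12/5, -16/5) → (13/5, -6/5)
T6 scale by (-1, -1): (-21/5, 32/5) → (21/5, -32/5); (-3, -2) → (3, 2); (13/5, -6/5) → (-13/5, 6/5)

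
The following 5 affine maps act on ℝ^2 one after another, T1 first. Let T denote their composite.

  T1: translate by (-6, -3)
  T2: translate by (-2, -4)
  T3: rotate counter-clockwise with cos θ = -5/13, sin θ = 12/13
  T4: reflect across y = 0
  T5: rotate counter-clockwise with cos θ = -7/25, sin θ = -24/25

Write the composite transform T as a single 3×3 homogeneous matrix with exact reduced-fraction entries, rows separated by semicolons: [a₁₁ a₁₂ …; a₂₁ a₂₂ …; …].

T1 = [1 0 -6; 0 1 -3; 0 0 1]
T2·T1 = [1 0 -8; 0 1 -7; 0 0 1]
T3·…·T1 = [-5/13 -12/13 124/13; 12/13 -5/13 -61/13; 0 0 1]
T4·…·T1 = [-5/13 -12/13 124/13; -12/13 5/13 61/13; 0 0 1]
T5·…·T1 = [-253/325 204/325 596/325; 204/325 253/325 -3403/325; 0 0 1]

T = [-253/325 204/325 596/325; 204/325 253/325 -3403/325; 0 0 1]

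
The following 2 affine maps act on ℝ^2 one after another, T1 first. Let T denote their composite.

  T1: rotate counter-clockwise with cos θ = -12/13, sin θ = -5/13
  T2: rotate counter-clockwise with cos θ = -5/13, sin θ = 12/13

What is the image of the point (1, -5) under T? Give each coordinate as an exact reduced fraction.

T(p) = (-475/169, -719/169)

T1 rotate counter-clockwise with cos θ = -12/13, sin θ = -5/13: (1, -5) → (-37/13, 55/13)
T2 rotate counter-clockwise with cos θ = -5/13, sin θ = 12/13: (-37/13, 55/13) → (-475/169, -719/169)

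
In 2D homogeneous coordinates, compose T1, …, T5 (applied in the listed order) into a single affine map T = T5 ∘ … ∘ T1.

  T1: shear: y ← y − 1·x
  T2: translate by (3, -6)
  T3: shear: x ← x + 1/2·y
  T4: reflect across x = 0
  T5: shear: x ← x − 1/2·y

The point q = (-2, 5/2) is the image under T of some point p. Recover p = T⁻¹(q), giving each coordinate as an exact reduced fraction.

p = (-7/2, 5)

T1 = [1 0 0; -1 1 0; 0 0 1]
T2·T1 = [1 0 3; -1 1 -6; 0 0 1]
T3·…·T1 = [1/2 1/2 0; -1 1 -6; 0 0 1]
T4·…·T1 = [-1/2 -1/2 0; -1 1 -6; 0 0 1]
T5·…·T1 = [0 -1 3; -1 1 -6; 0 0 1]
det M = -1; M⁻¹ = [-1 -1 -3; -1 0 3; 0 0 1]
M⁻¹ · (-2, 5/2)ᵀ = (-7/2, 5)ᵀ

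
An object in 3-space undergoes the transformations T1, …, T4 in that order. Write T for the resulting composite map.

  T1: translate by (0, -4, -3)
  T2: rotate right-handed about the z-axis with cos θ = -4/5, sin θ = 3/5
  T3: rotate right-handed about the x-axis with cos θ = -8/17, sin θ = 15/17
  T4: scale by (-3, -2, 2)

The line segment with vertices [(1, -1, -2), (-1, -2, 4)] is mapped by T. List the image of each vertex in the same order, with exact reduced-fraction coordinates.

T1 translate by (0, -4, -3): (1, -1, -2) → (1, -5, -5); (-1, -2, 4) → (-1, -6, 1)
T2 rotate right-handed about the z-axis with cos θ = -4/5, sin θ = 3/5: (1, -5, -5) → (11/5, 23/5, -5); (-1, -6, 1) → (22/5, 21/5, 1)
T3 rotate right-handed about the x-axis with cos θ = -8/17, sin θ = 15/17: (11/5, 23/5, -5) → (11/5, 191/85, 109/17); (22/5, 21/5, 1) → (22/5, -243/85, 55/17)
T4 scale by (-3, -2, 2): (11/5, 191/85, 109/17) → (-33/5, -382/85, 218/17); (22/5, -243/85, 55/17) → (-66/5, 486/85, 110/17)

image vertices: (-33/5, -382/85, 218/17), (-66/5, 486/85, 110/17)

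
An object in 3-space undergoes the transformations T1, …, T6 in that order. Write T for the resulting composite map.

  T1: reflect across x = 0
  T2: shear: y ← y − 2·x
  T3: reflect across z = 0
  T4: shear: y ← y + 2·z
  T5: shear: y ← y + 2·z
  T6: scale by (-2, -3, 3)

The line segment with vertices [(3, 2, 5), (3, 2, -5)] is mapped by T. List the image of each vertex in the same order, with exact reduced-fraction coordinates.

T1 reflect across x = 0: (3, 2, 5) → (-3, 2, 5); (3, 2, -5) → (-3, 2, -5)
T2 shear: y ← y − 2·x: (-3, 2, 5) → (-3, 8, 5); (-3, 2, -5) → (-3, 8, -5)
T3 reflect across z = 0: (-3, 8, 5) → (-3, 8, -5); (-3, 8, -5) → (-3, 8, 5)
T4 shear: y ← y + 2·z: (-3, 8, -5) → (-3, -2, -5); (-3, 8, 5) → (-3, 18, 5)
T5 shear: y ← y + 2·z: (-3, -2, -5) → (-3, -12, -5); (-3, 18, 5) → (-3, 28, 5)
T6 scale by (-2, -3, 3): (-3, -12, -5) → (6, 36, -15); (-3, 28, 5) → (6, -84, 15)

image vertices: (6, 36, -15), (6, -84, 15)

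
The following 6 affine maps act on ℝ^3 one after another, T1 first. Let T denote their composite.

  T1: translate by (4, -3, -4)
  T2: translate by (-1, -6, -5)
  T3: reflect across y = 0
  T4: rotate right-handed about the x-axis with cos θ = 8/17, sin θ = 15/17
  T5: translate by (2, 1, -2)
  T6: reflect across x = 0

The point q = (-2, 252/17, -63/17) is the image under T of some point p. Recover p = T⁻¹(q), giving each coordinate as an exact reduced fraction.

T1 = [1 0 0 4; 0 1 0 -3; 0 0 1 -4; 0 0 0 1]
T2·T1 = [1 0 0 3; 0 1 0 -9; 0 0 1 -9; 0 0 0 1]
T3·…·T1 = [1 0 0 3; 0 -1 0 9; 0 0 1 -9; 0 0 0 1]
T4·…·T1 = [1 0 0 3; 0 -8/17 -15/17 207/17; 0 -15/17 8/17 63/17; 0 0 0 1]
T5·…·T1 = [1 0 0 5; 0 -8/17 -15/17 224/17; 0 -15/17 8/17 29/17; 0 0 0 1]
T6·…·T1 = [-1 0 0 -5; 0 -8/17 -15/17 224/17; 0 -15/17 8/17 29/17; 0 0 0 1]
det M = 1; M⁻¹ = [-1 0 0 -5; 0 -8/17 -15/17 131/17; 0 -15/17 8/17 184/17; 0 0 0 1]
M⁻¹ · (-2, 252/17, -63/17)ᵀ = (-3, 4, -4)ᵀ

p = (-3, 4, -4)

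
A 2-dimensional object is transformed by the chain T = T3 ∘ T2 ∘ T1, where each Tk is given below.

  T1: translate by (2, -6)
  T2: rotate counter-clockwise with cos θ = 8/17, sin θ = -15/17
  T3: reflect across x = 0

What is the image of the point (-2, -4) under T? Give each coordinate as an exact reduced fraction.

T(p) = (150/17, -80/17)

T1 translate by (2, -6): (-2, -4) → (0, -10)
T2 rotate counter-clockwise with cos θ = 8/17, sin θ = -15/17: (0, -10) → (-150/17, -80/17)
T3 reflect across x = 0: (-150/17, -80/17) → (150/17, -80/17)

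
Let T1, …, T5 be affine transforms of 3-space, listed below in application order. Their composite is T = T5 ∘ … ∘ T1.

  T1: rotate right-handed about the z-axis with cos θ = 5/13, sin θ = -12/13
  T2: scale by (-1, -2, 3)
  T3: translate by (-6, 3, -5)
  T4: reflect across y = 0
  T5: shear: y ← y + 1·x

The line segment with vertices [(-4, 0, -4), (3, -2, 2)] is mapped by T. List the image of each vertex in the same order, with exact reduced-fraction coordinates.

image vertices: (-58/13, -1/13, -17), (-69/13, -200/13, 1)

T1 rotate right-handed about the z-axis with cos θ = 5/13, sin θ = -12/13: (-4, 0, -4) → (-20/13, 48/13, -4); (3, -2, 2) → (-9/13, -46/13, 2)
T2 scale by (-1, -2, 3): (-20/13, 48/13, -4) → (20/13, -96/13, -12); (-9/13, -46/13, 2) → (9/13, 92/13, 6)
T3 translate by (-6, 3, -5): (20/13, -96/13, -12) → (-58/13, -57/13, -17); (9/13, 92/13, 6) → (-69/13, 131/13, 1)
T4 reflect across y = 0: (-58/13, -57/13, -17) → (-58/13, 57/13, -17); (-69/13, 131/13, 1) → (-69/13, -131/13, 1)
T5 shear: y ← y + 1·x: (-58/13, 57/13, -17) → (-58/13, -1/13, -17); (-69/13, -131/13, 1) → (-69/13, -200/13, 1)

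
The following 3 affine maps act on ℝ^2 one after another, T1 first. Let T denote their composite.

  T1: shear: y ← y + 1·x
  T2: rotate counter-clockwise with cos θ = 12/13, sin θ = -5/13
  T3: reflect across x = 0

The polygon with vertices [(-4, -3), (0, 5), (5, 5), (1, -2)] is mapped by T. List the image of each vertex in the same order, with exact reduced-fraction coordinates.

T1 shear: y ← y + 1·x: (-4, -3) → (-4, -7); (0, 5) → (0, 5); (5, 5) → (5, 10); (1, -2) → (1, -1)
T2 rotate counter-clockwise with cos θ = 12/13, sin θ = -5/13: (-4, -7) → (-83/13, -64/13); (0, 5) → (25/13, 60/13); (5, 10) → (110/13, 95/13); (1, -1) → (7/13, -17/13)
T3 reflect across x = 0: (-83/13, -64/13) → (83/13, -64/13); (25/13, 60/13) → (-25/13, 60/13); (110/13, 95/13) → (-110/13, 95/13); (7/13, -17/13) → (-7/13, -17/13)

image vertices: (83/13, -64/13), (-25/13, 60/13), (-110/13, 95/13), (-7/13, -17/13)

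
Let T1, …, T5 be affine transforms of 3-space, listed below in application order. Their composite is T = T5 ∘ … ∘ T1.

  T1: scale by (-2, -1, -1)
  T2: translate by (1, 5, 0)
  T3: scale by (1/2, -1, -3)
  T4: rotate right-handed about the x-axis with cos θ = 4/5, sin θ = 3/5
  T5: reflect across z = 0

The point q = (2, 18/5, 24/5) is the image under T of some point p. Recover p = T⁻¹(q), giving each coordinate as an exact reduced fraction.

p = (-3/2, 5, -2)

T1 = [-2 0 0 0; 0 -1 0 0; 0 0 -1 0; 0 0 0 1]
T2·T1 = [-2 0 0 1; 0 -1 0 5; 0 0 -1 0; 0 0 0 1]
T3·…·T1 = [-1 0 0 1/2; 0 1 0 -5; 0 0 3 0; 0 0 0 1]
T4·…·T1 = [-1 0 0 1/2; 0 4/5 -9/5 -4; 0 3/5 12/5 -3; 0 0 0 1]
T5·…·T1 = [-1 0 0 1/2; 0 4/5 -9/5 -4; 0 -3/5 -12/5 3; 0 0 0 1]
det M = 3; M⁻¹ = [-1 0 0 1/2; 0 4/5 -3/5 5; 0 -1/5 -4/15 0; 0 0 0 1]
M⁻¹ · (2, 18/5, 24/5)ᵀ = (-3/2, 5, -2)ᵀ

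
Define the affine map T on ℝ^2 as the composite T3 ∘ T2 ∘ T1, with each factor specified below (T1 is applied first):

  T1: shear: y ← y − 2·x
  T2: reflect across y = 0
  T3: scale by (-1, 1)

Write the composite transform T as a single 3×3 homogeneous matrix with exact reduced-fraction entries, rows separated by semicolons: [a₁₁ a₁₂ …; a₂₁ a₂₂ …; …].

T = [-1 0 0; 2 -1 0; 0 0 1]

T1 = [1 0 0; -2 1 0; 0 0 1]
T2·T1 = [1 0 0; 2 -1 0; 0 0 1]
T3·…·T1 = [-1 0 0; 2 -1 0; 0 0 1]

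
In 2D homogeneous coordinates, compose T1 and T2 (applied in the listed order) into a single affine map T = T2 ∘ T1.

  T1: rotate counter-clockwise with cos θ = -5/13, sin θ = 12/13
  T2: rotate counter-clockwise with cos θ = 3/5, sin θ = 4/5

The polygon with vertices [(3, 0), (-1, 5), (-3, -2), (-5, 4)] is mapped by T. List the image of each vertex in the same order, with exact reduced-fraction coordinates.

image vertices: (-189/65, 48/65), (-17/65, -331/65), (17/5, 6/5), (251/65, -332/65)

T1 rotate counter-clockwise with cos θ = -5/13, sin θ = 12/13: (3, 0) → (-15/13, 36/13); (-1, 5) → (-55/13, -37/13); (-3, -2) → (3, -2); (-5, 4) → (-23/13, -80/13)
T2 rotate counter-clockwise with cos θ = 3/5, sin θ = 4/5: (-15/13, 36/13) → (-189/65, 48/65); (-55/13, -37/13) → (-17/65, -331/65); (3, -2) → (17/5, 6/5); (-23/13, -80/13) → (251/65, -332/65)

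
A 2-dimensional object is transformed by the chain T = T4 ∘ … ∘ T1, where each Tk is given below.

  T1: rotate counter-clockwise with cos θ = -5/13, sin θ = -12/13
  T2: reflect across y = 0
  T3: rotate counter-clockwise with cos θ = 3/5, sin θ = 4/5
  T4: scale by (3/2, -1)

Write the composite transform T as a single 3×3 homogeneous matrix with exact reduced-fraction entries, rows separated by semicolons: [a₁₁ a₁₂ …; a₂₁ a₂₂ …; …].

T = [-189/130 24/65 0; -16/65 -63/65 0; 0 0 1]

T1 = [-5/13 12/13 0; -12/13 -5/13 0; 0 0 1]
T2·T1 = [-5/13 12/13 0; 12/13 5/13 0; 0 0 1]
T3·…·T1 = [-63/65 16/65 0; 16/65 63/65 0; 0 0 1]
T4·…·T1 = [-189/130 24/65 0; -16/65 -63/65 0; 0 0 1]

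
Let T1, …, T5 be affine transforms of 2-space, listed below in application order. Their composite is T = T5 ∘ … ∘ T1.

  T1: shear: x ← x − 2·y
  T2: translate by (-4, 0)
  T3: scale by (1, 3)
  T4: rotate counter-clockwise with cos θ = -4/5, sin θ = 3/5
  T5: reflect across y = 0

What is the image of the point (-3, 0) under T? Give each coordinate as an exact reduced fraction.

T(p) = (28/5, 21/5)

T1 shear: x ← x − 2·y: (-3, 0) → (-3, 0)
T2 translate by (-4, 0): (-3, 0) → (-7, 0)
T3 scale by (1, 3): (-7, 0) → (-7, 0)
T4 rotate counter-clockwise with cos θ = -4/5, sin θ = 3/5: (-7, 0) → (28/5, -21/5)
T5 reflect across y = 0: (28/5, -21/5) → (28/5, 21/5)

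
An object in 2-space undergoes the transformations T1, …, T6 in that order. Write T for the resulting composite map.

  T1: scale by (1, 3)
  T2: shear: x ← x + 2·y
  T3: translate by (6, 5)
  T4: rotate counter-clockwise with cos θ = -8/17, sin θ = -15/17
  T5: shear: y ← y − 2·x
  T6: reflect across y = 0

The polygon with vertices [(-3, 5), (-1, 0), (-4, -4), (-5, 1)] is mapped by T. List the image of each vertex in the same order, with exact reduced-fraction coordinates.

image vertices: (36/17, 727/17), (35/17, 185/17), (71/17, -244/17), (64/17, 297/17)

T1 scale by (1, 3): (-3, 5) → (-3, 15); (-1, 0) → (-1, 0); (-4, -4) → (-4, -12); (-5, 1) → (-5, 3)
T2 shear: x ← x + 2·y: (-3, 15) → (27, 15); (-1, 0) → (-1, 0); (-4, -12) → (-28, -12); (-5, 3) → (1, 3)
T3 translate by (6, 5): (27, 15) → (33, 20); (-1, 0) → (5, 5); (-28, -12) → (-22, -7); (1, 3) → (7, 8)
T4 rotate counter-clockwise with cos θ = -8/17, sin θ = -15/17: (33, 20) → (36/17, -655/17); (5, 5) → (35/17, -115/17); (-22, -7) → (71/17, 386/17); (7, 8) → (64/17, -169/17)
T5 shear: y ← y − 2·x: (36/17, -655/17) → (36/17, -727/17); (35/17, -115/17) → (35/17, -185/17); (71/17, 386/17) → (71/17, 244/17); (64/17, -169/17) → (64/17, -297/17)
T6 reflect across y = 0: (36/17, -727/17) → (36/17, 727/17); (35/17, -185/17) → (35/17, 185/17); (71/17, 244/17) → (71/17, -244/17); (64/17, -297/17) → (64/17, 297/17)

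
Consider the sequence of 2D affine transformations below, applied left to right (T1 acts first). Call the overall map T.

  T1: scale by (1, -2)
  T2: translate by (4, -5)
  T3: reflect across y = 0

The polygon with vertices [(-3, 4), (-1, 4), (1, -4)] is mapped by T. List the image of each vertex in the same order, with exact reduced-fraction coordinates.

T1 scale by (1, -2): (-3, 4) → (-3, -8); (-1, 4) → (-1, -8); (1, -4) → (1, 8)
T2 translate by (4, -5): (-3, -8) → (1, -13); (-1, -8) → (3, -13); (1, 8) → (5, 3)
T3 reflect across y = 0: (1, -13) → (1, 13); (3, -13) → (3, 13); (5, 3) → (5, -3)

image vertices: (1, 13), (3, 13), (5, -3)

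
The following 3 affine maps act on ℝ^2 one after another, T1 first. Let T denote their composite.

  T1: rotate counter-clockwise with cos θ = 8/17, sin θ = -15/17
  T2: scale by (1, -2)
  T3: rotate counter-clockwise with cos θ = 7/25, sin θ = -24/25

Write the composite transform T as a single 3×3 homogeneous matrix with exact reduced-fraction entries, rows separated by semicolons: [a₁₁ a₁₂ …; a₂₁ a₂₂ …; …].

T1 = [8/17 15/17 0; -15/17 8/17 0; 0 0 1]
T2·T1 = [8/17 15/17 0; 30/17 -16/17 0; 0 0 1]
T3·…·T1 = [776/425 -279/425 0; 18/425 -472/425 0; 0 0 1]

T = [776/425 -279/425 0; 18/425 -472/425 0; 0 0 1]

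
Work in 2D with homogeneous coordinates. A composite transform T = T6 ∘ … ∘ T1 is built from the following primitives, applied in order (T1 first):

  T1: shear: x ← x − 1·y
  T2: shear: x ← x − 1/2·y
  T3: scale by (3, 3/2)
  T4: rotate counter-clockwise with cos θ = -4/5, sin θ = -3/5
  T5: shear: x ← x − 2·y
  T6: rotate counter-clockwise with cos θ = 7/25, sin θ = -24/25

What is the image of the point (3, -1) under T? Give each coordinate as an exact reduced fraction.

T(p) = (-1509/250, -987/250)

T1 shear: x ← x − 1·y: (3, -1) → (4, -1)
T2 shear: x ← x − 1/2·y: (4, -1) → (9/2, -1)
T3 scale by (3, 3/2): (9/2, -1) → (27/2, -3/2)
T4 rotate counter-clockwise with cos θ = -4/5, sin θ = -3/5: (27/2, -3/2) → (-117/10, -69/10)
T5 shear: x ← x − 2·y: (-117/10, -69/10) → (21/10, -69/10)
T6 rotate counter-clockwise with cos θ = 7/25, sin θ = -24/25: (21/10, -69/10) → (-1509/250, -987/250)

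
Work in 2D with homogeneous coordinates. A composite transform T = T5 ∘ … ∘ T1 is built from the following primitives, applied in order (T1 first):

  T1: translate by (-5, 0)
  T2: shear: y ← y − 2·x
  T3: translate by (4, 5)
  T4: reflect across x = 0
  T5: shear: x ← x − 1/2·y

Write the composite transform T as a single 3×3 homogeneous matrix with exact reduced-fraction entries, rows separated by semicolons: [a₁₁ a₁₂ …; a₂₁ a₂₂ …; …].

T = [0 -1/2 -13/2; -2 1 15; 0 0 1]

T1 = [1 0 -5; 0 1 0; 0 0 1]
T2·T1 = [1 0 -5; -2 1 10; 0 0 1]
T3·…·T1 = [1 0 -1; -2 1 15; 0 0 1]
T4·…·T1 = [-1 0 1; -2 1 15; 0 0 1]
T5·…·T1 = [0 -1/2 -13/2; -2 1 15; 0 0 1]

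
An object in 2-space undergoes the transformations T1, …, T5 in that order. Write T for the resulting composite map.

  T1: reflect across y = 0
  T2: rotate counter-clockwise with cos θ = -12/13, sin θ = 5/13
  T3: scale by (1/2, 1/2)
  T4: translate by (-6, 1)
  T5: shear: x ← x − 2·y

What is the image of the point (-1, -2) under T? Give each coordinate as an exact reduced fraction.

T(p) = (-74/13, -3/26)

T1 reflect across y = 0: (-1, -2) → (-1, 2)
T2 rotate counter-clockwise with cos θ = -12/13, sin θ = 5/13: (-1, 2) → (2/13, -29/13)
T3 scale by (1/2, 1/2): (2/13, -29/13) → (1/13, -29/26)
T4 translate by (-6, 1): (1/13, -29/26) → (-77/13, -3/26)
T5 shear: x ← x − 2·y: (-77/13, -3/26) → (-74/13, -3/26)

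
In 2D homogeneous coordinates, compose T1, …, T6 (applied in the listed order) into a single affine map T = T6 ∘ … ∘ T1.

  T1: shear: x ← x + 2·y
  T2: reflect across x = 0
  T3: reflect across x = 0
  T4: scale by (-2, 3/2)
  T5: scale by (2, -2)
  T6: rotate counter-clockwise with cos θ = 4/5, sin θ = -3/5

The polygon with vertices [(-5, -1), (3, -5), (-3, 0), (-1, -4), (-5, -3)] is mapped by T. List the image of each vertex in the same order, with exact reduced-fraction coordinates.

T1 shear: x ← x + 2·y: (-5, -1) → (-7, -1); (3, -5) → (-7, -5); (-3, 0) → (-3, 0); (-1, -4) → (-9, -4); (-5, -3) → (-11, -3)
T2 reflect across x = 0: (-7, -1) → (7, -1); (-7, -5) → (7, -5); (-3, 0) → (3, 0); (-9, -4) → (9, -4); (-11, -3) → (11, -3)
T3 reflect across x = 0: (7, -1) → (-7, -1); (7, -5) → (-7, -5); (3, 0) → (-3, 0); (9, -4) → (-9, -4); (11, -3) → (-11, -3)
T4 scale by (-2, 3/2): (-7, -1) → (14, -3/2); (-7, -5) → (14, -15/2); (-3, 0) → (6, 0); (-9, -4) → (18, -6); (-11, -3) → (22, -9/2)
T5 scale by (2, -2): (14, -3/2) → (28, 3); (14, -15/2) → (28, 15); (6, 0) → (12, 0); (18, -6) → (36, 12); (22, -9/2) → (44, 9)
T6 rotate counter-clockwise with cos θ = 4/5, sin θ = -3/5: (28, 3) → (121/5, -72/5); (28, 15) → (157/5, -24/5); (12, 0) → (48/5, -36/5); (36, 12) → (36, -12); (44, 9) → (203/5, -96/5)

image vertices: (121/5, -72/5), (157/5, -24/5), (48/5, -36/5), (36, -12), (203/5, -96/5)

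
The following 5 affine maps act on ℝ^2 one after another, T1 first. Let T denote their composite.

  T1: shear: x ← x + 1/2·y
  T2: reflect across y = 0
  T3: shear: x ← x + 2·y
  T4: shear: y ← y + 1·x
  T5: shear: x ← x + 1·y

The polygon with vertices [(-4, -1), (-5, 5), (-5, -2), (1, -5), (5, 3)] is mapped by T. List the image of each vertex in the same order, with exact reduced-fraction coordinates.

T1 shear: x ← x + 1/2·y: (-4, -1) → (-9/2, -1); (-5, 5) → (-5/2, 5); (-5, -2) → (-6, -2); (1, -5) → (-3/2, -5); (5, 3) → (13/2, 3)
T2 reflect across y = 0: (-9/2, -1) → (-9/2, 1); (-5/2, 5) → (-5/2, -5); (-6, -2) → (-6, 2); (-3/2, -5) → (-3/2, 5); (13/2, 3) → (13/2, -3)
T3 shear: x ← x + 2·y: (-9/2, 1) → (-5/2, 1); (-5/2, -5) → (-25/2, -5); (-6, 2) → (-2, 2); (-3/2, 5) → (17/2, 5); (13/2, -3) → (1/2, -3)
T4 shear: y ← y + 1·x: (-5/2, 1) → (-5/2, -3/2); (-25/2, -5) → (-25/2, -35/2); (-2, 2) → (-2, 0); (17/2, 5) → (17/2, 27/2); (1/2, -3) → (1/2, -5/2)
T5 shear: x ← x + 1·y: (-5/2, -3/2) → (-4, -3/2); (-25/2, -35/2) → (-30, -35/2); (-2, 0) → (-2, 0); (17/2, 27/2) → (22, 27/2); (1/2, -5/2) → (-2, -5/2)

image vertices: (-4, -3/2), (-30, -35/2), (-2, 0), (22, 27/2), (-2, -5/2)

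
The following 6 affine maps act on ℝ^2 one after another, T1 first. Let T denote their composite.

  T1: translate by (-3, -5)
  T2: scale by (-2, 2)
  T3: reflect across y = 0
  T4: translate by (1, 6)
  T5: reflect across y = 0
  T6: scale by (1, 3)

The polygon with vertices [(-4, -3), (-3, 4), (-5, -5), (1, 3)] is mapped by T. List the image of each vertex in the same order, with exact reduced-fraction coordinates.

image vertices: (15, -66), (13, -24), (17, -78), (5, -30)

T1 translate by (-3, -5): (-4, -3) → (-7, -8); (-3, 4) → (-6, -1); (-5, -5) → (-8, -10); (1, 3) → (-2, -2)
T2 scale by (-2, 2): (-7, -8) → (14, -16); (-6, -1) → (12, -2); (-8, -10) → (16, -20); (-2, -2) → (4, -4)
T3 reflect across y = 0: (14, -16) → (14, 16); (12, -2) → (12, 2); (16, -20) → (16, 20); (4, -4) → (4, 4)
T4 translate by (1, 6): (14, 16) → (15, 22); (12, 2) → (13, 8); (16, 20) → (17, 26); (4, 4) → (5, 10)
T5 reflect across y = 0: (15, 22) → (15, -22); (13, 8) → (13, -8); (17, 26) → (17, -26); (5, 10) → (5, -10)
T6 scale by (1, 3): (15, -22) → (15, -66); (13, -8) → (13, -24); (17, -26) → (17, -78); (5, -10) → (5, -30)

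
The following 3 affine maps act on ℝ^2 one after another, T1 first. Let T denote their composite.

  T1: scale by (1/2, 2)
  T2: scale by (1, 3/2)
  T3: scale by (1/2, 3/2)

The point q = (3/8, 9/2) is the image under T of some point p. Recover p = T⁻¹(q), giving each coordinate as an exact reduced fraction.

p = (3/2, 1)

T1 = [1/2 0 0; 0 2 0; 0 0 1]
T2·T1 = [1/2 0 0; 0 3 0; 0 0 1]
T3·…·T1 = [1/4 0 0; 0 9/2 0; 0 0 1]
det M = 9/8; M⁻¹ = [4 0 0; 0 2/9 0; 0 0 1]
M⁻¹ · (3/8, 9/2)ᵀ = (3/2, 1)ᵀ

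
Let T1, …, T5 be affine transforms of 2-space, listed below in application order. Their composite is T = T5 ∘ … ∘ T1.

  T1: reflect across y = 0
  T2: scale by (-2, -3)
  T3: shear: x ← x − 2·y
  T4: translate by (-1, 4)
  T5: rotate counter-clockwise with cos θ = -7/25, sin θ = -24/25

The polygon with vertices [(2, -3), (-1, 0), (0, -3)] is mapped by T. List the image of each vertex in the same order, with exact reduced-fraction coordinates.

image vertices: (-211/25, -277/25), (89/25, -52/25), (-239/25, -373/25)

T1 reflect across y = 0: (2, -3) → (2, 3); (-1, 0) → (-1, 0); (0, -3) → (0, 3)
T2 scale by (-2, -3): (2, 3) → (-4, -9); (-1, 0) → (2, 0); (0, 3) → (0, -9)
T3 shear: x ← x − 2·y: (-4, -9) → (14, -9); (2, 0) → (2, 0); (0, -9) → (18, -9)
T4 translate by (-1, 4): (14, -9) → (13, -5); (2, 0) → (1, 4); (18, -9) → (17, -5)
T5 rotate counter-clockwise with cos θ = -7/25, sin θ = -24/25: (13, -5) → (-211/25, -277/25); (1, 4) → (89/25, -52/25); (17, -5) → (-239/25, -373/25)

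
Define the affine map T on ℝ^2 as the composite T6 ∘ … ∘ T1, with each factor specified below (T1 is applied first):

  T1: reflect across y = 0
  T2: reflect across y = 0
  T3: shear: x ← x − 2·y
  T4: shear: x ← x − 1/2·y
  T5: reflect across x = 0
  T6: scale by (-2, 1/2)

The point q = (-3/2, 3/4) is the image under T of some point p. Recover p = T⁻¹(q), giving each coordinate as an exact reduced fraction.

T1 = [1 0 0; 0 -1 0; 0 0 1]
T2·T1 = [1 0 0; 0 1 0; 0 0 1]
T3·…·T1 = [1 -2 0; 0 1 0; 0 0 1]
T4·…·T1 = [1 -5/2 0; 0 1 0; 0 0 1]
T5·…·T1 = [-1 5/2 0; 0 1 0; 0 0 1]
T6·…·T1 = [2 -5 0; 0 1/2 0; 0 0 1]
det M = 1; M⁻¹ = [1/2 5 0; 0 2 0; 0 0 1]
M⁻¹ · (-3/2, 3/4)ᵀ = (3, 3/2)ᵀ

p = (3, 3/2)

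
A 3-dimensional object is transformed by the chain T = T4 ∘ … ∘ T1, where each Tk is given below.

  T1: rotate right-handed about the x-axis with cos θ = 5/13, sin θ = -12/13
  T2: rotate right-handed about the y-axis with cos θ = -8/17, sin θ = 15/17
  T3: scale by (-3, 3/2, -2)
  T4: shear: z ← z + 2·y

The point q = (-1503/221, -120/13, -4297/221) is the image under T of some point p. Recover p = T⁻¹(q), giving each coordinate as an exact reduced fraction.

T1 = [1 0 0 0; 0 5/13 12/13 0; 0 -12/13 5/13 0; 0 0 0 1]
T2·T1 = [-8/17 -180/221 75/221 0; 0 5/13 12/13 0; -15/17 96/221 -40/221 0; 0 0 0 1]
T3·…·T1 = [24/17 540/221 -225/221 0; 0 15/26 18/13 0; 30/17 -192/221 80/221 0; 0 0 0 1]
T4·…·T1 = [24/17 540/221 -225/221 0; 0 15/26 18/13 0; 30/17 63/221 692/221 0; 0 0 0 1]
det M = 9; M⁻¹ = [8/51 -15/17 15/34 0; 60/221 458/663 -48/221 0; -25/221 96/221 20/221 0; 0 0 0 1]
M⁻¹ · (-1503/221, -120/13, -4297/221)ᵀ = (-3/2, -4, -5)ᵀ

p = (-3/2, -4, -5)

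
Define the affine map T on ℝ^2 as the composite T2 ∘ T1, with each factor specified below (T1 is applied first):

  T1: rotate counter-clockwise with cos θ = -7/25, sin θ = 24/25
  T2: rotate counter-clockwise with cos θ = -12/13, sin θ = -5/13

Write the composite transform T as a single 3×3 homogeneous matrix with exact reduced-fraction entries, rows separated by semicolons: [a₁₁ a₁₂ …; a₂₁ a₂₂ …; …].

T = [204/325 253/325 0; -253/325 204/325 0; 0 0 1]

T1 = [-7/25 -24/25 0; 24/25 -7/25 0; 0 0 1]
T2·T1 = [204/325 253/325 0; -253/325 204/325 0; 0 0 1]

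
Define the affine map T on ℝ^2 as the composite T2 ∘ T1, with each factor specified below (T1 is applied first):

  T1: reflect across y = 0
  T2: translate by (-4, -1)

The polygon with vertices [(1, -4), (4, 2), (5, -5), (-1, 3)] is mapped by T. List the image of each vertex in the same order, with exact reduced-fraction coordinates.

image vertices: (-3, 3), (0, -3), (1, 4), (-5, -4)

T1 reflect across y = 0: (1, -4) → (1, 4); (4, 2) → (4, -2); (5, -5) → (5, 5); (-1, 3) → (-1, -3)
T2 translate by (-4, -1): (1, 4) → (-3, 3); (4, -2) → (0, -3); (5, 5) → (1, 4); (-1, -3) → (-5, -4)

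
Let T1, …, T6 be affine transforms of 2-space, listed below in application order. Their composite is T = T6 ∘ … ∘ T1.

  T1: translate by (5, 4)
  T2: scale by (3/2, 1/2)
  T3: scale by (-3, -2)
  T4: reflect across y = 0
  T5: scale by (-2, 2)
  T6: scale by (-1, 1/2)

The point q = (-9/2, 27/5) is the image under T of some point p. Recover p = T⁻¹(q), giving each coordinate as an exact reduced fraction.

p = (-9/2, 7/5)

T1 = [1 0 5; 0 1 4; 0 0 1]
T2·T1 = [3/2 0 15/2; 0 1/2 2; 0 0 1]
T3·…·T1 = [-9/2 0 -45/2; 0 -1 -4; 0 0 1]
T4·…·T1 = [-9/2 0 -45/2; 0 1 4; 0 0 1]
T5·…·T1 = [9 0 45; 0 2 8; 0 0 1]
T6·…·T1 = [-9 0 -45; 0 1 4; 0 0 1]
det M = -9; M⁻¹ = [-1/9 0 -5; 0 1 -4; 0 0 1]
M⁻¹ · (-9/2, 27/5)ᵀ = (-9/2, 7/5)ᵀ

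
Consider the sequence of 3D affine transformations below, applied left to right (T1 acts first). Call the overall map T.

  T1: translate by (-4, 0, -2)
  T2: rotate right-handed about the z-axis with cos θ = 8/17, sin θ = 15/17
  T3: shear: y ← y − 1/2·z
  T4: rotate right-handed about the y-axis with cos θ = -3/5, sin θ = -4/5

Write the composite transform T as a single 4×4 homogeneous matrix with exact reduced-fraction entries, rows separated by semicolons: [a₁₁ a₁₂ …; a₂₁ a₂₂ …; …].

T1 = [1 0 0 -4; 0 1 0 0; 0 0 1 -2; 0 0 0 1]
T2·T1 = [8/17 -15/17 0 -32/17; 15/17 8/17 0 -60/17; 0 0 1 -2; 0 0 0 1]
T3·…·T1 = [8/17 -15/17 0 -32/17; 15/17 8/17 -1/2 -43/17; 0 0 1 -2; 0 0 0 1]
T4·…·T1 = [-24/85 9/17 -4/5 232/85; 15/17 8/17 -1/2 -43/17; 32/85 -12/17 -3/5 -26/85; 0 0 0 1]

T = [-24/85 9/17 -4/5 232/85; 15/17 8/17 -1/2 -43/17; 32/85 -12/17 -3/5 -26/85; 0 0 0 1]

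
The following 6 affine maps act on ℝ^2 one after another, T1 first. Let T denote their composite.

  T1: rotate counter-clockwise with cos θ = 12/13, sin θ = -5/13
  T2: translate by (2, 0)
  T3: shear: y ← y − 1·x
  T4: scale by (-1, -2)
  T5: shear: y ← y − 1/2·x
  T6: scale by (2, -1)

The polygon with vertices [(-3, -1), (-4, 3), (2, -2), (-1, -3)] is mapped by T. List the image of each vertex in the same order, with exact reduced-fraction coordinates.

image vertices: (30/13, 87/26), (14/13, 259/26), (-80/13, -168/13), (2/13, -119/26)

T1 rotate counter-clockwise with cos θ = 12/13, sin θ = -5/13: (-3, -1) → (-41/13, 3/13); (-4, 3) → (-33/13, 56/13); (2, -2) → (14/13, -34/13); (-1, -3) → (-27/13, -31/13)
T2 translate by (2, 0): (-41/13, 3/13) → (-15/13, 3/13); (-33/13, 56/13) → (-7/13, 56/13); (14/13, -34/13) → (40/13, -34/13); (-27/13, -31/13) → (-1/13, -31/13)
T3 shear: y ← y − 1·x: (-15/13, 3/13) → (-15/13, 18/13); (-7/13, 56/13) → (-7/13, 63/13); (40/13, -34/13) → (40/13, -74/13); (-1/13, -31/13) → (-1/13, -30/13)
T4 scale by (-1, -2): (-15/13, 18/13) → (15/13, -36/13); (-7/13, 63/13) → (7/13, -126/13); (40/13, -74/13) → (-40/13, 148/13); (-1/13, -30/13) → (1/13, 60/13)
T5 shear: y ← y − 1/2·x: (15/13, -36/13) → (15/13, -87/26); (7/13, -126/13) → (7/13, -259/26); (-40/13, 148/13) → (-40/13, 168/13); (1/13, 60/13) → (1/13, 119/26)
T6 scale by (2, -1): (15/13, -87/26) → (30/13, 87/26); (7/13, -259/26) → (14/13, 259/26); (-40/13, 168/13) → (-80/13, -168/13); (1/13, 119/26) → (2/13, -119/26)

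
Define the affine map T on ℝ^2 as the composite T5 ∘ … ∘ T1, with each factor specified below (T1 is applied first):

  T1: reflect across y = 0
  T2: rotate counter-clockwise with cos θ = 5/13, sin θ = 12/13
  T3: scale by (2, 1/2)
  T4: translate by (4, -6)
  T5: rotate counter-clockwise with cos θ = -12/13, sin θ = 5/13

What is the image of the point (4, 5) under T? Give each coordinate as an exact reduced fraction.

T1 reflect across y = 0: (4, 5) → (4, -5)
T2 rotate counter-clockwise with cos θ = 5/13, sin θ = 12/13: (4, -5) → (80/13, 23/13)
T3 scale by (2, 1/2): (80/13, 23/13) → (160/13, 23/26)
T4 translate by (4, -6): (160/13, 23/26) → (212/13, -133/26)
T5 rotate counter-clockwise with cos θ = -12/13, sin θ = 5/13: (212/13, -133/26) → (-4423/338, 1858/169)

T(p) = (-4423/338, 1858/169)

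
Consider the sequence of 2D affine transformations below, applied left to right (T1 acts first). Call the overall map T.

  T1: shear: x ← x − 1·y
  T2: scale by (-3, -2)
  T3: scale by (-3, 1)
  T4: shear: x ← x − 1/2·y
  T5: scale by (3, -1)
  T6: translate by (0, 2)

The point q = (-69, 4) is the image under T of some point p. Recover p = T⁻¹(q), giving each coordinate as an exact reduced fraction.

p = (-5/3, 1)

T1 = [1 -1 0; 0 1 0; 0 0 1]
T2·T1 = [-3 3 0; 0 -2 0; 0 0 1]
T3·…·T1 = [9 -9 0; 0 -2 0; 0 0 1]
T4·…·T1 = [9 -8 0; 0 -2 0; 0 0 1]
T5·…·T1 = [27 -24 0; 0 2 0; 0 0 1]
T6·…·T1 = [27 -24 0; 0 2 2; 0 0 1]
det M = 54; M⁻¹ = [1/27 4/9 -8/9; 0 1/2 -1; 0 0 1]
M⁻¹ · (-69, 4)ᵀ = (-5/3, 1)ᵀ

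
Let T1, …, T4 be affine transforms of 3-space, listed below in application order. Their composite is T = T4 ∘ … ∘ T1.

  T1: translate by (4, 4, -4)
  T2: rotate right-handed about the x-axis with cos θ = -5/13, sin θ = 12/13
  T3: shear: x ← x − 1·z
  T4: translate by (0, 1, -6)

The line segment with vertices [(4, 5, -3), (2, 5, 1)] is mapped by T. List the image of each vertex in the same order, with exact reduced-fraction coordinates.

image vertices: (-3, 4, 5), (-45/13, 4/13, 45/13)

T1 translate by (4, 4, -4): (4, 5, -3) → (8, 9, -7); (2, 5, 1) → (6, 9, -3)
T2 rotate right-handed about the x-axis with cos θ = -5/13, sin θ = 12/13: (8, 9, -7) → (8, 3, 11); (6, 9, -3) → (6, -9/13, 123/13)
T3 shear: x ← x − 1·z: (8, 3, 11) → (-3, 3, 11); (6, -9/13, 123/13) → (-45/13, -9/13, 123/13)
T4 translate by (0, 1, -6): (-3, 3, 11) → (-3, 4, 5); (-45/13, -9/13, 123/13) → (-45/13, 4/13, 45/13)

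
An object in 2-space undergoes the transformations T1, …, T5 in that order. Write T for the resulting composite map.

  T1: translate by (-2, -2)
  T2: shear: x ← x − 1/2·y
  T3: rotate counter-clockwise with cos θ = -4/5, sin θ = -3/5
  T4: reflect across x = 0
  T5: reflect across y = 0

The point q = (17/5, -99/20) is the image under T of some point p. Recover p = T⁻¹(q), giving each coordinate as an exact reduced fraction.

p = (-5/4, -4)

T1 = [1 0 -2; 0 1 -2; 0 0 1]
T2·T1 = [1 -1/2 -1; 0 1 -2; 0 0 1]
T3·…·T1 = [-4/5 1 -2/5; -3/5 -1/2 11/5; 0 0 1]
T4·…·T1 = [4/5 -1 2/5; -3/5 -1/2 11/5; 0 0 1]
T5·…·T1 = [4/5 -1 2/5; 3/5 1/2 -11/5; 0 0 1]
det M = 1; M⁻¹ = [1/2 1 2; -3/5 4/5 2; 0 0 1]
M⁻¹ · (17/5, -99/20)ᵀ = (-5/4, -4)ᵀ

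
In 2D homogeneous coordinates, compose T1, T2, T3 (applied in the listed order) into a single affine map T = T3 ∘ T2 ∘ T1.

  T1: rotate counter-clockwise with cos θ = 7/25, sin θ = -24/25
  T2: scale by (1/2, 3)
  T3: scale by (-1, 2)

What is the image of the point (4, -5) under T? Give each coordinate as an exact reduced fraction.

T(p) = (46/25, -786/25)

T1 rotate counter-clockwise with cos θ = 7/25, sin θ = -24/25: (4, -5) → (-92/25, -131/25)
T2 scale by (1/2, 3): (-92/25, -131/25) → (-46/25, -393/25)
T3 scale by (-1, 2): (-46/25, -393/25) → (46/25, -786/25)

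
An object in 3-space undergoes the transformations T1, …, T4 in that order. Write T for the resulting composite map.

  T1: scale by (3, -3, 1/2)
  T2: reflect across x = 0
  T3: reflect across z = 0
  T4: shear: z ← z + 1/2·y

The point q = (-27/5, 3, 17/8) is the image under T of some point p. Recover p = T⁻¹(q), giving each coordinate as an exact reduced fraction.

T1 = [3 0 0 0; 0 -3 0 0; 0 0 1/2 0; 0 0 0 1]
T2·T1 = [-3 0 0 0; 0 -3 0 0; 0 0 1/2 0; 0 0 0 1]
T3·…·T1 = [-3 0 0 0; 0 -3 0 0; 0 0 -1/2 0; 0 0 0 1]
T4·…·T1 = [-3 0 0 0; 0 -3 0 0; 0 -3/2 -1/2 0; 0 0 0 1]
det M = -9/2; M⁻¹ = [-1/3 0 0 0; 0 -1/3 0 0; 0 1 -2 0; 0 0 0 1]
M⁻¹ · (-27/5, 3, 17/8)ᵀ = (9/5, -1, -5/4)ᵀ

p = (9/5, -1, -5/4)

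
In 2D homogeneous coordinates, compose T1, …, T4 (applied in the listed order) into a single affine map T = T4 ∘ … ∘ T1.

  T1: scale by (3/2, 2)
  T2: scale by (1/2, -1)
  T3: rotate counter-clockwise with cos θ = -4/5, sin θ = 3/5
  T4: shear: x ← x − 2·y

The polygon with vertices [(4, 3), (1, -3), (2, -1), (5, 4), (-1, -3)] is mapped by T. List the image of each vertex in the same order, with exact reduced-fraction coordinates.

T1 scale by (3/2, 2): (4, 3) → (6, 6); (1, -3) → (3/2, -6); (2, -1) → (3, -2); (5, 4) → (15/2, 8); (-1, -3) → (-3/2, -6)
T2 scale by (1/2, -1): (6, 6) → (3, -6); (3/2, -6) → (3/4, 6); (3, -2) → (3/2, 2); (15/2, 8) → (15/4, -8); (-3/2, -6) → (-3/4, 6)
T3 rotate counter-clockwise with cos θ = -4/5, sin θ = 3/5: (3, -6) → (6/5, 33/5); (3/4, 6) → (-21/5, -87/20); (3/2, 2) → (-12/5, -7/10); (15/4, -8) → (9/5, 173/20); (-3/4, 6) → (-3, -21/4)
T4 shear: x ← x − 2·y: (6/5, 33/5) → (-12, 33/5); (-21/5, -87/20) → (9/2, -87/20); (-12/5, -7/10) → (-1, -7/10); (9/5, 173/20) → (-31/2, 173/20); (-3, -21/4) → (15/2, -21/4)

image vertices: (-12, 33/5), (9/2, -87/20), (-1, -7/10), (-31/2, 173/20), (15/2, -21/4)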